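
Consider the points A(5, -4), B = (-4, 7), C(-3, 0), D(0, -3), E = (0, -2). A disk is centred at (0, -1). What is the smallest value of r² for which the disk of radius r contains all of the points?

80

The required radius is the distance from (0, -1) to the farthest point.
Squared distances: 34, 80, 10, 4, 1.
Maximum is 80, attained at B.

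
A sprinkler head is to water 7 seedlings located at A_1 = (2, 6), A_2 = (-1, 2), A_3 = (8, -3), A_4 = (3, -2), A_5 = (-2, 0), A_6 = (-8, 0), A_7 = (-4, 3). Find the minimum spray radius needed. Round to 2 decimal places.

8.14

A smallest enclosing disk is always determined by at most three of the input points on its boundary.
The farthest pair is A_3–A_6 with squared distance 265. The circle on this segment as diameter has centre (0, -1.5) and r² = 265/4 = 66.25.
Check A_1: distance² to centre = 60.25 ≤ 66.25, so it lies inside.
All remaining points lie in this disk, and no smaller disk contains both endpoints, so this is the minimum enclosing circle.
r = √(66.25) ≈ 8.14.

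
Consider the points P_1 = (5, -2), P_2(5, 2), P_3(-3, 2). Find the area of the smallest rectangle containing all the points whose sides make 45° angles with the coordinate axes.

In coordinates u = x + y, v = x − y the rectangle is axis-aligned; the map (x,y)→(u,v) scales areas by 2.
u-values: 3, 7, -1; range = 7 − (-1) = 8.
v-values: 7, 3, -5; range = 7 − (-5) = 12.
Area = (8 × 12) / 2 = 48.

48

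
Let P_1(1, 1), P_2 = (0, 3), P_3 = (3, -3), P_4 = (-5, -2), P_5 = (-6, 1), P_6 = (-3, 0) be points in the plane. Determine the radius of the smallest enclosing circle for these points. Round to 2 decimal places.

By Welzl's lemma the MEC is supported by two points (diametrically opposite) or three points (on a circumcircle).
The farthest pair is P_3–P_5 with squared distance 97. The circle on this segment as diameter has centre (-1.5, -1) and r² = 97/4 = 24.25.
Check P_1: distance² to centre = 10.25 ≤ 24.25, so it lies inside.
All remaining points lie in this disk, and no smaller disk contains both endpoints, so this is the minimum enclosing circle.
r = √(24.25) ≈ 4.92.

4.92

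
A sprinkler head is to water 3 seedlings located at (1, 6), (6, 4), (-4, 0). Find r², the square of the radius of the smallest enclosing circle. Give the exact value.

Call the three points A, B, C in the order given.
Side lengths²: AB² = 29, AC² = 61, BC² = 116.
Since BC² = 116 ≥ 61 + 29 = 90, the angle opposite BC is not acute, so the smallest enclosing circle has BC as diameter.
Centre = midpoint of BC = (1, 2), r² = 116/4 = 29.

29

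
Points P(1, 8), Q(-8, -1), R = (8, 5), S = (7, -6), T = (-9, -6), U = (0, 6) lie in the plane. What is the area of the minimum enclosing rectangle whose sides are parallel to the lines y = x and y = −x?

In coordinates u = x + y, v = x − y the rectangle is axis-aligned; the map (x,y)→(u,v) scales areas by 2.
u-values: 9, -9, 13, 1, -15, 6; range = 13 − (-15) = 28.
v-values: -7, -7, 3, 13, -3, -6; range = 13 − (-7) = 20.
Area = (28 × 20) / 2 = 280.

280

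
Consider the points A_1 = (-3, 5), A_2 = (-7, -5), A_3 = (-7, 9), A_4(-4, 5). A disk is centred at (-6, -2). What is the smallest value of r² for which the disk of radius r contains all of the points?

122

The required radius is the distance from (-6, -2) to the farthest point.
Squared distances: 58, 10, 122, 53.
Maximum is 122, attained at A_3.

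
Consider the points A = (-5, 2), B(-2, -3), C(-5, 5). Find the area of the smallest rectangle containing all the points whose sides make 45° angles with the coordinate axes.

27.5

In coordinates u = x + y, v = x − y the rectangle is axis-aligned; the map (x,y)→(u,v) scales areas by 2.
u-values: -3, -5, 0; range = 0 − (-5) = 5.
v-values: -7, 1, -10; range = 1 − (-10) = 11.
Area = (5 × 11) / 2 = 27.5.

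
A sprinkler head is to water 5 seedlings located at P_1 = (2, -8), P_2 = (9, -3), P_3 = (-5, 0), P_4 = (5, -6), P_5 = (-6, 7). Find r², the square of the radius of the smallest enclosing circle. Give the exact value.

The minimum enclosing circle is determined by three boundary points: P_1, P_2, P_5.
Their circumcentre is (49/58, 59/58) with r² = 139009/1682.
The farthest remaining point P_4 is at distance² 111865/1682 ≤ 139009/1682.

139009/1682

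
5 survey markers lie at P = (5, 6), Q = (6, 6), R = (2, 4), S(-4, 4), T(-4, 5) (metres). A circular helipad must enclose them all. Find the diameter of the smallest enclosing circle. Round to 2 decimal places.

By Welzl's lemma the MEC is supported by two points (diametrically opposite) or three points (on a circumcircle).
The farthest pair is Q–S with squared distance 104. The circle on this segment as diameter has centre (1, 5) and r² = 104/4 = 26.
Check P: distance² to centre = 17 ≤ 26, so it lies inside.
All remaining points lie in this disk, and no smaller disk contains both endpoints, so this is the minimum enclosing circle.
Diameter = 2r = 2√26 ≈ 10.20.

10.20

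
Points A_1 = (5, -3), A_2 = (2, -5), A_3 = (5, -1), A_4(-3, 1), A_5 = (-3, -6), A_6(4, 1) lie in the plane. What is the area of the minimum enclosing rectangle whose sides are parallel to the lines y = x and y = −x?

84

In coordinates u = x + y, v = x − y the rectangle is axis-aligned; the map (x,y)→(u,v) scales areas by 2.
u-values: 2, -3, 4, -2, -9, 5; range = 5 − (-9) = 14.
v-values: 8, 7, 6, -4, 3, 3; range = 8 − (-4) = 12.
Area = (14 × 12) / 2 = 84.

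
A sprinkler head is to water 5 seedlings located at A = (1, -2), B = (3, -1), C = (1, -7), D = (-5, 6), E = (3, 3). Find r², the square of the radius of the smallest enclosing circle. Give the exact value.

51.25

By Welzl's lemma the MEC is supported by two points (diametrically opposite) or three points (on a circumcircle).
The farthest pair is C–D with squared distance 205. The circle on this segment as diameter has centre (-2, -0.5) and r² = 205/4 = 51.25.
Check A: distance² to centre = 11.25 ≤ 51.25, so it lies inside.
All remaining points lie in this disk, and no smaller disk contains both endpoints, so this is the minimum enclosing circle.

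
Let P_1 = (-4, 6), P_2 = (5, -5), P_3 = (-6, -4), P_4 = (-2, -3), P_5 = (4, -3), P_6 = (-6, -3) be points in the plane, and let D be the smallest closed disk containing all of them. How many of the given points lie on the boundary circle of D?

3

The minimum enclosing circle is determined by three boundary points: P_1, P_2, P_3.
Their circumcentre is (-5/56, 1/56) with r² = 80093/1568.
The farthest remaining point P_6 is at distance² 69061/1568 ≤ 80093/1568.
The points at distance exactly r from the centre are P_1, P_2, P_3 — 3 points.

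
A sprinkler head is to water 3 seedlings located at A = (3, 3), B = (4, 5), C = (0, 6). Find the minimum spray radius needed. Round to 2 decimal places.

2.17

Side lengths²: AB² = 5, AC² = 18, BC² = 17.
Since AC² = 18 < 17 + 5 = 22, the triangle is acute, so the smallest enclosing circle is the circumcircle.
Circumcentre = (11/6, 29/6), r² = 85/18.
r = √(85/18) ≈ 2.17.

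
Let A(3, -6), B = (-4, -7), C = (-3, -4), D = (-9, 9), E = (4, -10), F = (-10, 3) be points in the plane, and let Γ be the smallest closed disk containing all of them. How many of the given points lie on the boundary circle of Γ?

2

The farthest pair is D–E with squared distance 530. The circle on this segment as diameter has centre (-2.5, -0.5) and r² = 530/4 = 132.5.
Check A: distance² to centre = 60.5 ≤ 132.5, so it lies inside.
All remaining points lie in this disk, and no smaller disk contains both endpoints, so this is the minimum enclosing circle.
The points at distance exactly r from the centre are D, E — 2 points.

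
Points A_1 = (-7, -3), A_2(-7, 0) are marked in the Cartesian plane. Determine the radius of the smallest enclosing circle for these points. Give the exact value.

The smallest circle enclosing two points has them as diameter endpoints.
Centre = midpoint = (-7, -1.5); r² = |A_1A_2|²/4 = 9/4 = 2.25.
r = √(2.25) = 1.5.

1.5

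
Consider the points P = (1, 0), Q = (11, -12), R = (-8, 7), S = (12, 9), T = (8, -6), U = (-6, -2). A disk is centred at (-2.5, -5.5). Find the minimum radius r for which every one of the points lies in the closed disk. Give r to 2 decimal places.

20.51

The required radius is the distance from (-2.5, -5.5) to the farthest point.
Squared distances: 42.5, 224.5, 186.5, 420.5, 110.5, 24.5.
Maximum is 420.5, attained at S.
r = √(420.5) ≈ 20.51.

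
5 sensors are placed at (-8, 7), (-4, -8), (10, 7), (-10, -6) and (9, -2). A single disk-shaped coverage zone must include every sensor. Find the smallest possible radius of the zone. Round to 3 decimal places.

11.927

The minimum enclosing circle of a finite set is fixed by two of the points (as a diameter) or three (as a circumcircle).
The farthest pair is (10, 7)–(-10, -6) with squared distance 569. The circle on this segment as diameter has centre (0, 0.5) and r² = 569/4 = 142.25.
Check (-8, 7): distance² to centre = 106.25 ≤ 142.25, so it lies inside.
All remaining points lie in this disk, and no smaller disk contains both endpoints, so this is the minimum enclosing circle.
r = √(142.25) ≈ 11.927.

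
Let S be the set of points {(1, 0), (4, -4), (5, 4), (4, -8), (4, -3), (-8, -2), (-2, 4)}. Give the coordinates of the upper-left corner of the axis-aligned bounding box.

(-8, 4)

x-range [-8, 5], y-range [-8, 4].
The upper-left corner is (-8, 4).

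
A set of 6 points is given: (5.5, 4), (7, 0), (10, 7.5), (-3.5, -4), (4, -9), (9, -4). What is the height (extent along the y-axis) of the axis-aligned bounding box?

max y = 7.5, min y = -9, so height = 16.5.

16.5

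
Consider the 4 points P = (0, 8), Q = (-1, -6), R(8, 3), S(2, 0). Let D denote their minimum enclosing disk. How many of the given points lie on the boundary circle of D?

By Welzl's lemma the MEC is supported by two points (diametrically opposite) or three points (on a circumcircle).
The minimum enclosing circle is determined by three boundary points: P, Q, R.
Their circumcentre is (29/26, 23/26) with r² = 17533/338.
The farthest remaining point S is at distance² 529/338 ≤ 17533/338.
The points at distance exactly r from the centre are P, Q, R — 3 points.

3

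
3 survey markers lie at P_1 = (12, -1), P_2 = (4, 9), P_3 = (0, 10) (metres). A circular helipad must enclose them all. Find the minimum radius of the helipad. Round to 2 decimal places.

Side lengths²: P_1P_2² = 164, P_1P_3² = 265, P_2P_3² = 17.
Since P_1P_3² = 265 ≥ 164 + 17 = 181, the angle opposite P_1P_3 is not acute, so the smallest enclosing circle has P_1P_3 as diameter.
Centre = midpoint of P_1P_3 = (6, 4.5), r² = 265/4 = 66.25.
r = √(66.25) ≈ 8.14.

8.14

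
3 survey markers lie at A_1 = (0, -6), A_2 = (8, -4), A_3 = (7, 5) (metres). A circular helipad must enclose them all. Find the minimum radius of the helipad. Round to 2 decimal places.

6.52

Side lengths²: A_1A_2² = 68, A_1A_3² = 170, A_2A_3² = 82.
Since A_1A_3² = 170 ≥ 82 + 68 = 150, the angle opposite A_1A_3 is not acute, so the smallest enclosing circle has A_1A_3 as diameter.
Centre = midpoint of A_1A_3 = (3.5, -0.5), r² = 170/4 = 42.5.
r = √(42.5) ≈ 6.52.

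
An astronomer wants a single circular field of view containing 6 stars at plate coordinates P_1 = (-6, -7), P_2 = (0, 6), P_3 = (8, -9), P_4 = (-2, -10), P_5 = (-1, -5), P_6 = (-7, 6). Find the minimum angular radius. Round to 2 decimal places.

10.61

The minimum enclosing circle of a finite set is fixed by two of the points (as a diameter) or three (as a circumcircle).
The farthest pair is P_3–P_6 with squared distance 450. The circle on this segment as diameter has centre (0.5, -1.5) and r² = 450/4 = 112.5.
Check P_1: distance² to centre = 72.5 ≤ 112.5, so it lies inside.
All remaining points lie in this disk, and no smaller disk contains both endpoints, so this is the minimum enclosing circle.
r = √(112.5) ≈ 10.61.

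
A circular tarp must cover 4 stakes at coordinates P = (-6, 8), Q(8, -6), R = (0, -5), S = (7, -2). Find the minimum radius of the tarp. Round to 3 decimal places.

A smallest enclosing disk is always determined by at most three of the input points on its boundary.
The farthest pair is P–Q with squared distance 392. The circle on this segment as diameter has centre (1, 1) and r² = 392/4 = 98.
Check R: distance² to centre = 37 ≤ 98, so it lies inside.
All remaining points lie in this disk, and no smaller disk contains both endpoints, so this is the minimum enclosing circle.
r = √98 ≈ 9.899.

9.899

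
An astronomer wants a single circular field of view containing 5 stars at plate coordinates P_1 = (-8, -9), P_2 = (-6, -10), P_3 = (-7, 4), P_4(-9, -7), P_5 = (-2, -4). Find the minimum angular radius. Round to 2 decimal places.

7.02

By Welzl's lemma the MEC is supported by two points (diametrically opposite) or three points (on a circumcircle).
The farthest pair is P_2–P_3 with squared distance 197. The circle on this segment as diameter has centre (-6.5, -3) and r² = 197/4 = 49.25.
Check P_1: distance² to centre = 38.25 ≤ 49.25, so it lies inside.
All remaining points lie in this disk, and no smaller disk contains both endpoints, so this is the minimum enclosing circle.
r = √(49.25) ≈ 7.02.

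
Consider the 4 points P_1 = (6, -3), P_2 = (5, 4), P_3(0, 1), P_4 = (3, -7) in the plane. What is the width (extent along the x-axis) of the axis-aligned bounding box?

max x = 6, min x = 0, so width = 6.

6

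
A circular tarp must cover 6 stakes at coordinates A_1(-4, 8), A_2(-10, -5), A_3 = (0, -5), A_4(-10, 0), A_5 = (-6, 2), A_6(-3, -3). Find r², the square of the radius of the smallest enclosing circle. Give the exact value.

37925/676

A smallest enclosing disk is always determined by at most three of the input points on its boundary.
The minimum enclosing circle is determined by three boundary points: A_1, A_2, A_3.
Their circumcentre is (-5, 15/26) with r² = 37925/676.
The farthest remaining point A_4 is at distance² 17125/676 ≤ 37925/676.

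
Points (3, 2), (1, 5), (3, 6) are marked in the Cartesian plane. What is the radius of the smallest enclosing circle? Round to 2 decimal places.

Call the three points A, B, C in the order given.
Side lengths²: AB² = 13, AC² = 16, BC² = 5.
Since AC² = 16 < 13 + 5 = 18, the triangle is acute, so the smallest enclosing circle is the circumcircle.
Circumcentre = (2.75, 4), r² = 4.0625.
r = √(4.0625) ≈ 2.02.

2.02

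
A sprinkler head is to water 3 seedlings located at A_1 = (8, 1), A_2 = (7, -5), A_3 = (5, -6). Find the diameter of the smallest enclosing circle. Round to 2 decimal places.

7.62

Side lengths²: A_1A_2² = 37, A_1A_3² = 58, A_2A_3² = 5.
Since A_1A_3² = 58 ≥ 37 + 5 = 42, the angle opposite A_1A_3 is not acute, so the smallest enclosing circle has A_1A_3 as diameter.
Centre = midpoint of A_1A_3 = (6.5, -2.5), r² = 58/4 = 14.5.
Diameter = 2r = 2√(14.5) ≈ 7.62.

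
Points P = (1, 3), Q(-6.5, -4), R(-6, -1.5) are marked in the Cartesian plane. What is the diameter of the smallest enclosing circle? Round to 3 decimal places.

10.259

Side lengths²: PQ² = 105.25, PR² = 69.25, QR² = 6.5.
Since PQ² = 105.25 ≥ 69.25 + 6.5 = 75.75, the angle opposite PQ is not acute, so the smallest enclosing circle has PQ as diameter.
Centre = midpoint of PQ = (-2.75, -0.5), r² = 105.25/4 = 26.3125.
Diameter = 2r = 2√(26.3125) ≈ 10.259.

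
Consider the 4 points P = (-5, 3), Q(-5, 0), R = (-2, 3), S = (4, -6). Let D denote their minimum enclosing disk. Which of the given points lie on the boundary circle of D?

P, S

The farthest pair is P–S with squared distance 162. The circle on this segment as diameter has centre (-0.5, -1.5) and r² = 162/4 = 40.5.
Check Q: distance² to centre = 22.5 ≤ 40.5, so it lies inside.
All remaining points lie in this disk, and no smaller disk contains both endpoints, so this is the minimum enclosing circle.
The points at distance exactly r from the centre are P, S — 2 points.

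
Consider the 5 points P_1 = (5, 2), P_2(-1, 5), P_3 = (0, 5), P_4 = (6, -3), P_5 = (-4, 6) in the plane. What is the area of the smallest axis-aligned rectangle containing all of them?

x ranges over [-4, 6], width 10.
y ranges over [-3, 6], height 9.
Area = 10 × 9 = 90.

90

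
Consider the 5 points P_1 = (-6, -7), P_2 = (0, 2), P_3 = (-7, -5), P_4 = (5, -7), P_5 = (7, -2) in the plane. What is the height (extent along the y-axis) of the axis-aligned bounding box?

max y = 2, min y = -7, so height = 9.

9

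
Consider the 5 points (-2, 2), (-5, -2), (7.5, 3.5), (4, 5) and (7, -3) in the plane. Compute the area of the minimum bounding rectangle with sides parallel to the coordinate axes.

100

x ranges over [-5, 7.5], width 12.5.
y ranges over [-3, 5], height 8.
Area = 12.5 × 8 = 100.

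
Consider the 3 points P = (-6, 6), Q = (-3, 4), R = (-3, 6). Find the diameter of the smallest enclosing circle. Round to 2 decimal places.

3.61

Side lengths²: PQ² = 13, PR² = 9, QR² = 4.
Since PQ² = 13 ≥ 9 + 4 = 13, the angle opposite PQ is not acute, so the smallest enclosing circle has PQ as diameter.
Centre = midpoint of PQ = (-4.5, 5), r² = 13/4 = 3.25.
Diameter = 2r = 2√(3.25) ≈ 3.61.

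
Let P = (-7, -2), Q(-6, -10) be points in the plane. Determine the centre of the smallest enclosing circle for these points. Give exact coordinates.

(-6.5, -6)

The smallest circle enclosing two points has them as diameter endpoints.
Centre = midpoint = (-6.5, -6); r² = |PQ|²/4 = 65/4 = 16.25.
Centre = (-6.5, -6).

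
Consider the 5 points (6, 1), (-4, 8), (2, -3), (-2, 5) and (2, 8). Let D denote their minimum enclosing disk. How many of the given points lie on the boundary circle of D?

A smallest enclosing disk is always determined by at most three of the input points on its boundary.
The minimum enclosing circle is determined by three boundary points: (6, 1), (-4, 8), (2, -3).
Their circumcentre is (-1/34, 103/34) with r² = 23393/578.
The farthest remaining point (2, 8) is at distance² 16661/578 ≤ 23393/578.
The points at distance exactly r from the centre are (6, 1), (-4, 8), (2, -3) — 3 points.

3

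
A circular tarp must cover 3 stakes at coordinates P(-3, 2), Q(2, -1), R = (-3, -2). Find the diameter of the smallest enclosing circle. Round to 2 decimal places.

Side lengths²: PQ² = 34, PR² = 16, QR² = 26.
Since PQ² = 34 < 26 + 16 = 42, the triangle is acute, so the smallest enclosing circle is the circumcircle.
Circumcentre = (-0.8, 0), r² = 8.84.
Diameter = 2r = 2√(8.84) ≈ 5.95.

5.95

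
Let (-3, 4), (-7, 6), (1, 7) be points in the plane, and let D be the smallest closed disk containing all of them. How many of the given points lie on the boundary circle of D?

Call the three points A, B, C in the order given.
Side lengths²: AB² = 20, AC² = 25, BC² = 65.
Since BC² = 65 ≥ 25 + 20 = 45, the angle opposite BC is not acute, so the smallest enclosing circle has BC as diameter.
Centre = midpoint of BC = (-3, 6.5), r² = 65/4 = 16.25.
The points at distance exactly r from the centre are (-7, 6), (1, 7) — 2 points.

2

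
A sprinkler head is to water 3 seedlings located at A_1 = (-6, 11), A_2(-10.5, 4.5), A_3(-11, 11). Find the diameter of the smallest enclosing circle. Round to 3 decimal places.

Side lengths²: A_1A_2² = 62.5, A_1A_3² = 25, A_2A_3² = 42.5.
Since A_1A_2² = 62.5 < 42.5 + 25 = 67.5, the triangle is acute, so the smallest enclosing circle is the circumcircle.
Circumcentre = (-8.5, 103/13), r² = 10625/676.
Diameter = 2r = 2√(10625/676) ≈ 7.929.

7.929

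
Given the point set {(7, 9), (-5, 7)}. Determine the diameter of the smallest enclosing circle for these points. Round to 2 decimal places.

12.17

The smallest circle enclosing two points has them as diameter endpoints.
Centre = midpoint = (1, 8); r² = |(7, 9)−(-5, 7)|²/4 = 148/4 = 37.
Diameter = 2r = 2√37 ≈ 12.17.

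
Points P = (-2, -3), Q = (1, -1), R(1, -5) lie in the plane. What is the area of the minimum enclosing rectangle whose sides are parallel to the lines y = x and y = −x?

In coordinates u = x + y, v = x − y the rectangle is axis-aligned; the map (x,y)→(u,v) scales areas by 2.
u-values: -5, 0, -4; range = 0 − (-5) = 5.
v-values: 1, 2, 6; range = 6 − 1 = 5.
Area = (5 × 5) / 2 = 12.5.

12.5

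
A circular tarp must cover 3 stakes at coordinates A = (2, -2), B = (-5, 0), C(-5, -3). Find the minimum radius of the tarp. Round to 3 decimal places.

3.677

Side lengths²: AB² = 53, AC² = 50, BC² = 9.
Since AB² = 53 < 50 + 9 = 59, the triangle is acute, so the smallest enclosing circle is the circumcircle.
Circumcentre = (-23/14, -1.5), r² = 1325/98.
r = √(1325/98) ≈ 3.677.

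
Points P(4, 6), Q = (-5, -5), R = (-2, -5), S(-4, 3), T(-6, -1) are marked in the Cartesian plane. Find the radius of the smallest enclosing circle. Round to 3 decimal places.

7.106

The minimum enclosing circle of a finite set is fixed by two of the points (as a diameter) or three (as a circumcircle).
The farthest pair is P–Q with squared distance 202. The circle on this segment as diameter has centre (-0.5, 0.5) and r² = 202/4 = 50.5.
Check R: distance² to centre = 32.5 ≤ 50.5, so it lies inside.
All remaining points lie in this disk, and no smaller disk contains both endpoints, so this is the minimum enclosing circle.
r = √(50.5) ≈ 7.106.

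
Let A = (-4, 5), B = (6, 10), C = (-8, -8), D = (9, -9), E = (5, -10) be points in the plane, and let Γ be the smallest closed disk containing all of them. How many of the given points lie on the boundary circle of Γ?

A smallest enclosing disk is always determined by at most three of the input points on its boundary.
The minimum enclosing circle is determined by three boundary points: B, C, D.
Their circumcentre is (0.96875, -0.53125) with r² = 136.220703125.
The farthest remaining point E is at distance² 105.908203125 ≤ 136.220703125.
The points at distance exactly r from the centre are B, C, D — 3 points.

3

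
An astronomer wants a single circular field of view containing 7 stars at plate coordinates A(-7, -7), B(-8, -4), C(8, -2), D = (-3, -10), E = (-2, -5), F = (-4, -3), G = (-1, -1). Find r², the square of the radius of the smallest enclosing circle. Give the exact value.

65

A smallest enclosing disk is always determined by at most three of the input points on its boundary.
The farthest pair is B–C with squared distance 260. The circle on this segment as diameter has centre (0, -3) and r² = 260/4 = 65.
Check A: distance² to centre = 65 ≤ 65, so it lies inside.
All remaining points lie in this disk, and no smaller disk contains both endpoints, so this is the minimum enclosing circle.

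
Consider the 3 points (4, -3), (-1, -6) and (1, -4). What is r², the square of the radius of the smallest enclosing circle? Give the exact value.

Call the three points A, B, C in the order given.
Side lengths²: AB² = 34, AC² = 10, BC² = 8.
Since AB² = 34 ≥ 10 + 8 = 18, the angle opposite AB is not acute, so the smallest enclosing circle has AB as diameter.
Centre = midpoint of AB = (1.5, -4.5), r² = 34/4 = 8.5.

8.5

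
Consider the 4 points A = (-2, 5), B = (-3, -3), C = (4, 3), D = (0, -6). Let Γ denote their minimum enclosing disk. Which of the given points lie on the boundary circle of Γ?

A, C, D

By Welzl's lemma the MEC is supported by two points (diametrically opposite) or three points (on a circumcircle).
The minimum enclosing circle is determined by three boundary points: A, C, D.
Their circumcentre is (-29/62, -25/62) with r² = 60625/1922.
The farthest remaining point B is at distance² 25285/1922 ≤ 60625/1922.
The points at distance exactly r from the centre are A, C, D — 3 points.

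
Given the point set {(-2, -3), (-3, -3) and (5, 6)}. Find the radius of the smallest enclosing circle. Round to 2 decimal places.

6.02

Call the three points A, B, C in the order given.
Side lengths²: AB² = 1, AC² = 130, BC² = 145.
Since BC² = 145 ≥ 130 + 1 = 131, the angle opposite BC is not acute, so the smallest enclosing circle has BC as diameter.
Centre = midpoint of BC = (1, 1.5), r² = 145/4 = 36.25.
r = √(36.25) ≈ 6.02.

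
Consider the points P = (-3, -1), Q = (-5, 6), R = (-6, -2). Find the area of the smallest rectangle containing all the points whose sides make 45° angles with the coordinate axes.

In coordinates u = x + y, v = x − y the rectangle is axis-aligned; the map (x,y)→(u,v) scales areas by 2.
u-values: -4, 1, -8; range = 1 − (-8) = 9.
v-values: -2, -11, -4; range = -2 − (-11) = 9.
Area = (9 × 9) / 2 = 40.5.

40.5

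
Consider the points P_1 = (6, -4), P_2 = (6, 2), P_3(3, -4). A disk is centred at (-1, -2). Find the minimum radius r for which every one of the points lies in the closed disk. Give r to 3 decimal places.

The required radius is the distance from (-1, -2) to the farthest point.
Squared distances: 53, 65, 20.
Maximum is 65, attained at P_2.
r = √65 ≈ 8.062.

8.062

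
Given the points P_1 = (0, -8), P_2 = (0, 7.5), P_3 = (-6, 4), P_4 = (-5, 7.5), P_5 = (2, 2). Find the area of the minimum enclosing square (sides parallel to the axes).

The bounding box has width 8 and height 15.5.
An axis-aligned square enclosing the set must have side ≥ max(width, height).
So the minimum side is max(8, 15.5) = 15.5.
Area = 15.5² = 240.25.

240.25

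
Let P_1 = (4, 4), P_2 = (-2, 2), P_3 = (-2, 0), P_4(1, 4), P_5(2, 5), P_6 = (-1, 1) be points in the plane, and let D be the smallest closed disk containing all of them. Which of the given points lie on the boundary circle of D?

P_1, P_3

A smallest enclosing disk is always determined by at most three of the input points on its boundary.
The farthest pair is P_1–P_3 with squared distance 52. The circle on this segment as diameter has centre (1, 2) and r² = 52/4 = 13.
Check P_2: distance² to centre = 9 ≤ 13, so it lies inside.
All remaining points lie in this disk, and no smaller disk contains both endpoints, so this is the minimum enclosing circle.
The points at distance exactly r from the centre are P_1, P_3 — 2 points.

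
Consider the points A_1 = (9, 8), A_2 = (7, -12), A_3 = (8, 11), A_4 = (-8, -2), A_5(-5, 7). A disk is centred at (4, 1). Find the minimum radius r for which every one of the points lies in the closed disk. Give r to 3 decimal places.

The required radius is the distance from (4, 1) to the farthest point.
Squared distances: 74, 178, 116, 153, 117.
Maximum is 178, attained at A_2.
r = √178 ≈ 13.342.

13.342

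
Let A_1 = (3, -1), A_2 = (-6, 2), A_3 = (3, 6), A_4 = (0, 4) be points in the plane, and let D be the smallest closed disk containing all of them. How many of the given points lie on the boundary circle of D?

3

By Welzl's lemma the MEC is supported by two points (diametrically opposite) or three points (on a circumcircle).
The minimum enclosing circle is determined by three boundary points: A_1, A_2, A_3.
Their circumcentre is (-5/6, 2.5) with r² = 485/18.
The farthest remaining point A_4 is at distance² 53/18 ≤ 485/18.
The points at distance exactly r from the centre are A_1, A_2, A_3 — 3 points.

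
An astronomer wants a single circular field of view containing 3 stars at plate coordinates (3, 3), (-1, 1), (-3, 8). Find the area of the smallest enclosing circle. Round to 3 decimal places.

49.594

Call the three points A, B, C in the order given.
Side lengths²: AB² = 20, AC² = 61, BC² = 53.
Since AC² = 61 < 53 + 20 = 73, the triangle is acute, so the smallest enclosing circle is the circumcircle.
Circumcentre = (-0.46875, 4.9375), r² = 15.7861328125.
Area = π·r² = π·15.7861328125 ≈ 49.594.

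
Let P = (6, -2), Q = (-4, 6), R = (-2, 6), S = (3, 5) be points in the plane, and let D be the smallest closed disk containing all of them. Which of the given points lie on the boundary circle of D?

By Welzl's lemma the MEC is supported by two points (diametrically opposite) or three points (on a circumcircle).
The farthest pair is P–Q with squared distance 164. The circle on this segment as diameter has centre (1, 2) and r² = 164/4 = 41.
Check R: distance² to centre = 25 ≤ 41, so it lies inside.
All remaining points lie in this disk, and no smaller disk contains both endpoints, so this is the minimum enclosing circle.
The points at distance exactly r from the centre are P, Q — 2 points.

P, Q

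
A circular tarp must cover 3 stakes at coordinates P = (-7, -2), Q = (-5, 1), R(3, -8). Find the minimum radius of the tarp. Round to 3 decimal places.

Side lengths²: PQ² = 13, PR² = 136, QR² = 145.
Since QR² = 145 < 136 + 13 = 149, the triangle is acute, so the smallest enclosing circle is the circumcircle.
Circumcentre = (-17/14, -155/42), r² = 32045/882.
r = √(32045/882) ≈ 6.028.

6.028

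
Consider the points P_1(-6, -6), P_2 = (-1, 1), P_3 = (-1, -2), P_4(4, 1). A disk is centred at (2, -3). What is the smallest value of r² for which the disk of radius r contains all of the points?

73

The required radius is the distance from (2, -3) to the farthest point.
Squared distances: 73, 25, 10, 20.
Maximum is 73, attained at P_1.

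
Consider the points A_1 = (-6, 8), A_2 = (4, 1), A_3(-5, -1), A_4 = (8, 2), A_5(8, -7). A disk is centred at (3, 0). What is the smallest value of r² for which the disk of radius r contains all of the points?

145

The required radius is the distance from (3, 0) to the farthest point.
Squared distances: 145, 2, 65, 29, 74.
Maximum is 145, attained at A_1.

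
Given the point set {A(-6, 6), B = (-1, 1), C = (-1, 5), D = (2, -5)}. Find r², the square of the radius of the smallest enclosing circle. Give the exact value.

46.25

By Welzl's lemma the MEC is supported by two points (diametrically opposite) or three points (on a circumcircle).
The farthest pair is A–D with squared distance 185. The circle on this segment as diameter has centre (-2, 0.5) and r² = 185/4 = 46.25.
Check B: distance² to centre = 1.25 ≤ 46.25, so it lies inside.
All remaining points lie in this disk, and no smaller disk contains both endpoints, so this is the minimum enclosing circle.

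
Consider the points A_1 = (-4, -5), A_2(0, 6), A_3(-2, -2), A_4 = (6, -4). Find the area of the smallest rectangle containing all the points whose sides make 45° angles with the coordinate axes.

120

In coordinates u = x + y, v = x − y the rectangle is axis-aligned; the map (x,y)→(u,v) scales areas by 2.
u-values: -9, 6, -4, 2; range = 6 − (-9) = 15.
v-values: 1, -6, 0, 10; range = 10 − (-6) = 16.
Area = (15 × 16) / 2 = 120.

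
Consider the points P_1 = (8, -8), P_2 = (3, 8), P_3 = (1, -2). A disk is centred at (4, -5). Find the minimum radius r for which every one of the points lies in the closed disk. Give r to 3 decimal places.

The required radius is the distance from (4, -5) to the farthest point.
Squared distances: 25, 170, 18.
Maximum is 170, attained at P_2.
r = √170 ≈ 13.038.

13.038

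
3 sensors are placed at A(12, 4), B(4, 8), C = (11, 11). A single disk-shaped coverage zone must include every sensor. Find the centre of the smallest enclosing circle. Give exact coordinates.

Side lengths²: AB² = 80, AC² = 50, BC² = 58.
Since AB² = 80 < 58 + 50 = 108, the triangle is acute, so the smallest enclosing circle is the circumcircle.
Circumcentre = (111/13, 92/13), r² = 3625/169.
Centre = (111/13, 92/13).

(111/13, 92/13)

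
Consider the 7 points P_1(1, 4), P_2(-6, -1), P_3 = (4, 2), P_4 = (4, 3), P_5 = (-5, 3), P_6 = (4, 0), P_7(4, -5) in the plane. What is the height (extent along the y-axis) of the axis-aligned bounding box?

max y = 4, min y = -5, so height = 9.

9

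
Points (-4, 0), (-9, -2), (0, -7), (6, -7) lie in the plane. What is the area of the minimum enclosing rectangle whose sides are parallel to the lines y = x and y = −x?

100

In coordinates u = x + y, v = x − y the rectangle is axis-aligned; the map (x,y)→(u,v) scales areas by 2.
u-values: -4, -11, -7, -1; range = -1 − (-11) = 10.
v-values: -4, -7, 7, 13; range = 13 − (-7) = 20.
Area = (10 × 20) / 2 = 100.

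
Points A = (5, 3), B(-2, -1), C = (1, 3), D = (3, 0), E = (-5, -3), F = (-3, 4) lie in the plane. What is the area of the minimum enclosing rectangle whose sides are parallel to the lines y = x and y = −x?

In coordinates u = x + y, v = x − y the rectangle is axis-aligned; the map (x,y)→(u,v) scales areas by 2.
u-values: 8, -3, 4, 3, -8, 1; range = 8 − (-8) = 16.
v-values: 2, -1, -2, 3, -2, -7; range = 3 − (-7) = 10.
Area = (16 × 10) / 2 = 80.

80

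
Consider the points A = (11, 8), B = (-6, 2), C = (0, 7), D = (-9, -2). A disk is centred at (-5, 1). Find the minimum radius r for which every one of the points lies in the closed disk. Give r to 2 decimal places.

17.46

The required radius is the distance from (-5, 1) to the farthest point.
Squared distances: 305, 2, 61, 25.
Maximum is 305, attained at A.
r = √305 ≈ 17.46.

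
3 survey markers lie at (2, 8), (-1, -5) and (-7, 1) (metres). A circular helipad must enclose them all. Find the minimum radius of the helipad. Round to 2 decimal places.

Call the three points A, B, C in the order given.
Side lengths²: AB² = 178, AC² = 130, BC² = 72.
Since AB² = 178 < 130 + 72 = 202, the triangle is acute, so the smallest enclosing circle is the circumcircle.
Circumcentre = (-0.3125, 1.6875), r² = 45.1953125.
r = √(45.1953125) ≈ 6.72.

6.72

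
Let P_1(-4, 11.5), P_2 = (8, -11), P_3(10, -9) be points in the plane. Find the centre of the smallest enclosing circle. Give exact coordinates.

(2, 0.25)

Side lengths²: P_1P_2² = 650.25, P_1P_3² = 616.25, P_2P_3² = 8.
Since P_1P_2² = 650.25 ≥ 616.25 + 8 = 624.25, the angle opposite P_1P_2 is not acute, so the smallest enclosing circle has P_1P_2 as diameter.
Centre = midpoint of P_1P_2 = (2, 0.25), r² = 650.25/4 = 162.5625.
Centre = (2, 0.25).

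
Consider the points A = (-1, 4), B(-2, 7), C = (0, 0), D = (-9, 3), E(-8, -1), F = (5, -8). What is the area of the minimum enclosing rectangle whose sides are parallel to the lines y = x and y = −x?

In coordinates u = x + y, v = x − y the rectangle is axis-aligned; the map (x,y)→(u,v) scales areas by 2.
u-values: 3, 5, 0, -6, -9, -3; range = 5 − (-9) = 14.
v-values: -5, -9, 0, -12, -7, 13; range = 13 − (-12) = 25.
Area = (14 × 25) / 2 = 175.

175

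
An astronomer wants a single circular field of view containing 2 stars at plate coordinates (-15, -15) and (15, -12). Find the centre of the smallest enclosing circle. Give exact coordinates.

(0, -13.5)

The smallest circle enclosing two points has them as diameter endpoints.
Centre = midpoint = (0, -13.5); r² = |(-15, -15)−(15, -12)|²/4 = 909/4 = 227.25.
Centre = (0, -13.5).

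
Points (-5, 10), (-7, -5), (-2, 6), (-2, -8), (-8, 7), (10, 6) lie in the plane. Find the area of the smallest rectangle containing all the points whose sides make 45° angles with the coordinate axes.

294

In coordinates u = x + y, v = x − y the rectangle is axis-aligned; the map (x,y)→(u,v) scales areas by 2.
u-values: 5, -12, 4, -10, -1, 16; range = 16 − (-12) = 28.
v-values: -15, -2, -8, 6, -15, 4; range = 6 − (-15) = 21.
Area = (28 × 21) / 2 = 294.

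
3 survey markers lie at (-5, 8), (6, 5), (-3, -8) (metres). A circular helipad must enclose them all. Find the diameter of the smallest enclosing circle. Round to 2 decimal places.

Call the three points A, B, C in the order given.
Side lengths²: AB² = 130, AC² = 260, BC² = 250.
Since AC² = 260 < 250 + 130 = 380, the triangle is acute, so the smallest enclosing circle is the circumcircle.
Circumcentre = (-20/17, 6/17), r² = 21125/289.
Diameter = 2r = 2√(21125/289) ≈ 17.10.

17.10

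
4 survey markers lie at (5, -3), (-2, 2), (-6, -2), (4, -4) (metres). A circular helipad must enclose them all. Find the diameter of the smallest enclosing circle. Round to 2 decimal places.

A smallest enclosing disk is always determined by at most three of the input points on its boundary.
The farthest pair is (5, -3)–(-6, -2) with squared distance 122. The circle on this segment as diameter has centre (-0.5, -2.5) and r² = 122/4 = 30.5.
Check (-2, 2): distance² to centre = 22.5 ≤ 30.5, so it lies inside.
All remaining points lie in this disk, and no smaller disk contains both endpoints, so this is the minimum enclosing circle.
Diameter = 2r = 2√(30.5) ≈ 11.05.

11.05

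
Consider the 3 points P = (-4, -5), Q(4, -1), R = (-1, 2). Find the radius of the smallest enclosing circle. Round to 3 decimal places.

4.514

Side lengths²: PQ² = 80, PR² = 58, QR² = 34.
Since PQ² = 80 < 58 + 34 = 92, the triangle is acute, so the smallest enclosing circle is the circumcircle.
Circumcentre = (-3/11, -27/11), r² = 2465/121.
r = √(2465/121) ≈ 4.514.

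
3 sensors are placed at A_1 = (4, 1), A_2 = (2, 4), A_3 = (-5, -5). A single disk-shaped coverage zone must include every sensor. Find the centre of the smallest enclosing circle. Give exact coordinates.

(-1.5, -0.5)

Side lengths²: A_1A_2² = 13, A_1A_3² = 117, A_2A_3² = 130.
Since A_2A_3² = 130 ≥ 117 + 13 = 130, the angle opposite A_2A_3 is not acute, so the smallest enclosing circle has A_2A_3 as diameter.
Centre = midpoint of A_2A_3 = (-1.5, -0.5), r² = 130/4 = 32.5.
Centre = (-1.5, -0.5).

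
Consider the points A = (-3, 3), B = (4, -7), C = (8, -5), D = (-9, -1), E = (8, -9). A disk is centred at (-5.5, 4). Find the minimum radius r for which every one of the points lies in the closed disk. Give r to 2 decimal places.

18.74

The required radius is the distance from (-5.5, 4) to the farthest point.
Squared distances: 7.25, 211.25, 263.25, 37.25, 351.25.
Maximum is 351.25, attained at E.
r = √(351.25) ≈ 18.74.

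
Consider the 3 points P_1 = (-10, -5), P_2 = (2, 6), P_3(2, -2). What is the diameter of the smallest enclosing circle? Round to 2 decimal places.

16.28

Side lengths²: P_1P_2² = 265, P_1P_3² = 153, P_2P_3² = 64.
Since P_1P_2² = 265 ≥ 153 + 64 = 217, the angle opposite P_1P_2 is not acute, so the smallest enclosing circle has P_1P_2 as diameter.
Centre = midpoint of P_1P_2 = (-4, 0.5), r² = 265/4 = 66.25.
Diameter = 2r = 2√(66.25) ≈ 16.28.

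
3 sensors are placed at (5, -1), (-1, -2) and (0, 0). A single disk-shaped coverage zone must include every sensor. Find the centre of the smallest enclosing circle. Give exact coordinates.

Call the three points A, B, C in the order given.
Side lengths²: AB² = 37, AC² = 26, BC² = 5.
Since AB² = 37 ≥ 26 + 5 = 31, the angle opposite AB is not acute, so the smallest enclosing circle has AB as diameter.
Centre = midpoint of AB = (2, -1.5), r² = 37/4 = 9.25.
Centre = (2, -1.5).

(2, -1.5)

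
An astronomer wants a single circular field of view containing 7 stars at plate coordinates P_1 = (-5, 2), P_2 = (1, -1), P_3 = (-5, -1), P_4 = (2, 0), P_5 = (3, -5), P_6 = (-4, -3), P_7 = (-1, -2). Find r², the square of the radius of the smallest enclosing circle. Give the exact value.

A smallest enclosing disk is always determined by at most three of the input points on its boundary.
The farthest pair is P_1–P_5 with squared distance 113. The circle on this segment as diameter has centre (-1, -1.5) and r² = 113/4 = 28.25.
Check P_2: distance² to centre = 4.25 ≤ 28.25, so it lies inside.
All remaining points lie in this disk, and no smaller disk contains both endpoints, so this is the minimum enclosing circle.

28.25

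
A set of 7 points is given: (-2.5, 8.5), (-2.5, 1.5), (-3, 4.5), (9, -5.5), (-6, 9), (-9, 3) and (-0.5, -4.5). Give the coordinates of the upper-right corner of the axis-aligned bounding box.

x-range [-9, 9], y-range [-5.5, 9].
The upper-right corner is (9, 9).

(9, 9)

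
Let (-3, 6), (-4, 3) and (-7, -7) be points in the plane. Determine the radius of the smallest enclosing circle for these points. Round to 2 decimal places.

6.80

Call the three points A, B, C in the order given.
Side lengths²: AB² = 10, AC² = 185, BC² = 109.
Since AC² = 185 ≥ 109 + 10 = 119, the angle opposite AC is not acute, so the smallest enclosing circle has AC as diameter.
Centre = midpoint of AC = (-5, -0.5), r² = 185/4 = 46.25.
r = √(46.25) ≈ 6.80.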